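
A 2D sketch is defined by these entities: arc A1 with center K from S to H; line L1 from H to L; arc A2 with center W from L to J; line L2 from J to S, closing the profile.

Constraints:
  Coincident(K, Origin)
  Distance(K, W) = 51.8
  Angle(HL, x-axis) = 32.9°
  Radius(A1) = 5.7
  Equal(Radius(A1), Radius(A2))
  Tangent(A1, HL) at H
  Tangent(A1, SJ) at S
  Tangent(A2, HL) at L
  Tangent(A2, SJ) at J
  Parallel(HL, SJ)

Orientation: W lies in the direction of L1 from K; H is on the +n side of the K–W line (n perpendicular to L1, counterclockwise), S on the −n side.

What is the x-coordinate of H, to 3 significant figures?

-3.10

K is at the origin and W lies 51.8 along u from K, so W = 51.8·u = (43.5, 28.1). Tangency of A1 to both parallel lines with radius 5.7 puts H and S at K ± 5.7·n: H = (-3.10, 4.79), S = (3.10, -4.79). So H.x = -3.10.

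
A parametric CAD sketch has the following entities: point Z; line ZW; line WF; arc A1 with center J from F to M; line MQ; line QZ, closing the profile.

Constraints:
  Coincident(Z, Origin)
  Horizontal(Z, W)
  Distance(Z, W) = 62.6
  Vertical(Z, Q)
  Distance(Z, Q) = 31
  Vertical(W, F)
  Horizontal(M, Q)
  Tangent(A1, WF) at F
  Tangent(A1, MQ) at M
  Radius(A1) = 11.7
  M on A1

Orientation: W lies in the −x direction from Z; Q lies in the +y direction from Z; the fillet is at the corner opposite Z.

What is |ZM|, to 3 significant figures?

59.6

Z is at the origin; Z and W share the same y with |ZW| = 62.6 and W on the −x side, so W = (-62.6, 0.00). Z and Q share the same x with |ZQ| = 31.0 and Q on the +y side, so Q = (0.00, 31.0). The virtual corner opposite Z is at (-62.6, 31.0). Since A1 is tangent to WF there, JF ⟂ WF and since A1 is tangent to MQ there, JM ⟂ MQ, with radius 11.7, so the center J sits 11.7 in from both sides at J = (-50.9, 19.3). That places the tangent points at F = (-62.6, 19.3) on WF and M = (-50.9, 31.0) on MQ. Then |ZM| = |M − Z| = 59.6.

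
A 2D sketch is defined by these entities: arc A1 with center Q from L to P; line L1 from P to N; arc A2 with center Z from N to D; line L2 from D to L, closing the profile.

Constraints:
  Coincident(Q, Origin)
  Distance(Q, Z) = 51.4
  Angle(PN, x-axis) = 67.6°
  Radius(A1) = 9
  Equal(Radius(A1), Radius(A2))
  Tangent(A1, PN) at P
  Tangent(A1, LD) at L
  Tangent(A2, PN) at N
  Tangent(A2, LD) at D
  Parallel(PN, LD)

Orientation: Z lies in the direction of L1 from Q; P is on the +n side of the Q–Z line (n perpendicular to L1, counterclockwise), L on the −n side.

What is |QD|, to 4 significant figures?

52.18

The slot axis is L1's direction at 67.6°, so u = (cos 67.6°, sin 67.6°) = (0.3811, 0.9245) and n = (−sin 67.6°, cos 67.6°) = (-0.9245, 0.3811). Q is at the origin and Z lies 51.4 along u from Q, so Z = 51.4·u = (19.59, 47.52). Tangency of A1 to both parallel lines with radius 9.0 puts P and L at Q ± 9.0·n: P = (-8.321, 3.430), L = (8.321, -3.430). Equal radii place N and D the same way about Z: N = Z + 9.0·n = (11.27, 50.95), D = Z − 9.0·n = (27.91, 44.09). Then |QD| = |D − Q| = 52.18.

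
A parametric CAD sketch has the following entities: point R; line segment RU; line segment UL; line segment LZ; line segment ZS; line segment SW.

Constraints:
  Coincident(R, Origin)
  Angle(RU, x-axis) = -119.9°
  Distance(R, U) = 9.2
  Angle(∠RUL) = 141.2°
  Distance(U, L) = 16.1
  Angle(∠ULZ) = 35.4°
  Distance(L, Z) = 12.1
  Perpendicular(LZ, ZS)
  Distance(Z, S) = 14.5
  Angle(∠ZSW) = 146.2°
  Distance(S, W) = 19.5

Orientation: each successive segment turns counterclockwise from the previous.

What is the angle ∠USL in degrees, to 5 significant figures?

51.035°

R is at the origin; RU runs at -119.9° with length 9.2, so U = (-4.5861, -7.9755). ∠RUL = 141.2° gives UL at -81.100° from the x-axis; with |UL| = 16.1, L = (-2.0952, -23.882). ∠ULZ = 35.4° gives LZ at 63.500° from the x-axis; with |LZ| = 12.1, Z = (3.3037, -13.053). LZ is perpendicular to ZS, so ZS runs at 153.50°; with |ZS| = 14.5, S = (-9.6728, -6.5830). Then cos ∠USL = SU·SL / (|SU||SL|), giving 51.035°.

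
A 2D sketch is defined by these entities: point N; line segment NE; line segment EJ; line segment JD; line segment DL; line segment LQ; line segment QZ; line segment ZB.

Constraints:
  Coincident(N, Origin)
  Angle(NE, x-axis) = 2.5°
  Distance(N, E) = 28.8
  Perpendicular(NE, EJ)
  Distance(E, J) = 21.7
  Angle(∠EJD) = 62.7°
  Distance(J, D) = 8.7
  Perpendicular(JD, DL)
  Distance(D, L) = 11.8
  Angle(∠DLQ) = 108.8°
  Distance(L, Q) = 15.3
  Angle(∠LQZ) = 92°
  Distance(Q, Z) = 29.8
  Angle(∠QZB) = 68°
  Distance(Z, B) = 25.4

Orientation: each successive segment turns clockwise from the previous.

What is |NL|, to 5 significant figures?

27.449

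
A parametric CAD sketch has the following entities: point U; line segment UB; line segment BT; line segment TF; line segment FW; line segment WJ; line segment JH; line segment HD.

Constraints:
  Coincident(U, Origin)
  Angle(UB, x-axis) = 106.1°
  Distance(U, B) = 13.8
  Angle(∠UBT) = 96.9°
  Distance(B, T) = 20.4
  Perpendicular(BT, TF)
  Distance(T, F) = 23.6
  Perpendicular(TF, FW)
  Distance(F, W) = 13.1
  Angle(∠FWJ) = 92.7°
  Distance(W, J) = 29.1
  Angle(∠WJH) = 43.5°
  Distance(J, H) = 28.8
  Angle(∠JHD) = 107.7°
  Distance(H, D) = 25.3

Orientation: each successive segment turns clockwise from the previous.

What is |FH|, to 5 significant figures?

11.105

U is at the origin; UB runs at 106.1° with length 13.8, so B = (-3.8269, 13.259). ∠UBT = 96.9° gives BT at 23.000° from the x-axis; with |BT| = 20.4, T = (14.951, 21.230). The perpendicularity gives TF at right angles to BT, so TF runs at -67.000°; with |TF| = 23.6, F = (24.173, -0.49425). TF is perpendicular to FW, so FW runs at -157.00°; with |FW| = 13.1, W = (12.114, -5.6128). ∠FWJ = 92.7° gives WJ at 115.70° from the x-axis; with |WJ| = 29.1, J = (-0.50548, 20.609). ∠WJH = 43.5° gives JH at -20.800° from the x-axis; with |JH| = 28.8, H = (26.417, 10.381). Then |FH| = |H − F| = 11.105.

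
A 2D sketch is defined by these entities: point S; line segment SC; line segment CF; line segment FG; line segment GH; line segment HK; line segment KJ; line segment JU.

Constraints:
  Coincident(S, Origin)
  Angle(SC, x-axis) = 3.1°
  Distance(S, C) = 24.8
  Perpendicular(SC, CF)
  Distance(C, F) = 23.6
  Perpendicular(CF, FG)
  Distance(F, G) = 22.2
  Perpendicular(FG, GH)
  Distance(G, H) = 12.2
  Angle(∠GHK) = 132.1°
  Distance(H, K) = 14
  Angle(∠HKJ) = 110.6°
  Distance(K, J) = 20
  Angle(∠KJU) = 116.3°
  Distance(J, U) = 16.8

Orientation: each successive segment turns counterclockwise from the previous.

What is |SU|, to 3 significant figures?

41.4

S is at the origin; SC runs at 3.1° with length 24.8, so C = (24.8, 1.34). The perpendicularity gives CF at right angles to SC, so CF runs at 93.1°; with |CF| = 23.6, F = (23.5, 24.9). CF ⟂ FG, so FG runs at -177°; with |FG| = 22.2, G = (1.32, 23.7). FG ⟂ GH, so GH runs at -86.9°; with |GH| = 12.2, H = (1.98, 11.5). ∠GHK = 132.1° gives HK at -39.0° from the x-axis; with |HK| = 14.0, K = (12.9, 2.71). ∠HKJ = 110.6° gives KJ at 30.4° from the x-axis; with |KJ| = 20.0, J = (30.1, 12.8). ∠KJU = 116.3° gives JU at 94.1° from the x-axis; with |JU| = 16.8, U = (28.9, 29.6). Then |SU| = |U − S| = 41.4.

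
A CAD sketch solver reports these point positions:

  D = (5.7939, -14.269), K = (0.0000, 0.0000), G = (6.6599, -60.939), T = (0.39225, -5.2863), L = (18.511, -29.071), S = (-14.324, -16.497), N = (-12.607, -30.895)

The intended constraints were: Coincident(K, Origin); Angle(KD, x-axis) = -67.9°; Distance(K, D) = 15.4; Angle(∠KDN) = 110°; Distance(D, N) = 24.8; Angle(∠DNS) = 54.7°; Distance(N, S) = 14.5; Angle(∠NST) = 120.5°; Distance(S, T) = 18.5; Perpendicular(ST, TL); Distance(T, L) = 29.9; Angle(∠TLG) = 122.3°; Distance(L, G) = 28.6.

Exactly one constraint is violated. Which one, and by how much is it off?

Distance(L, G) = 28.6 — off by 5.40.

K = (0.00, 0.00) ✓; KD at -67.90° ✓; |KD| = 15.40 ✓; ∠KDN = 110.0° ✓; |DN| = 24.80 ✓; ∠DNS = 54.70° ✓; |NS| = 14.50 ✓; ∠NST = 120.5° ✓; |ST| = 18.50 ✓; ∠(ST, TL) = 90.00° ✓; |TL| = 29.90 ✓; ∠TLG = 122.3° ✓; |LG| = 34.00 ✗.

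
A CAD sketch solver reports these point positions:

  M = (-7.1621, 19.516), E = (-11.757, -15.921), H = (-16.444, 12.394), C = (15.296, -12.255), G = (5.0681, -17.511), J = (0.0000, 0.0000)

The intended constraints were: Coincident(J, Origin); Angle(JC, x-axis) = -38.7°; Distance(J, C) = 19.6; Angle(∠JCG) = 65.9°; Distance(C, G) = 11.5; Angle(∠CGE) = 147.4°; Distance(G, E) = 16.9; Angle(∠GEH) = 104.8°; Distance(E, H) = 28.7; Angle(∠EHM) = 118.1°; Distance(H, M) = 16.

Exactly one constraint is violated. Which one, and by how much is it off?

Distance(H, M) = 16 — off by 4.30.

J = (0.00, 0.00) ✓; JC at -38.70° ✓; |JC| = 19.60 ✓; ∠JCG = 65.90° ✓; |CG| = 11.50 ✓; ∠CGE = 147.4° ✓; |GE| = 16.90 ✓; ∠GEH = 104.8° ✓; |EH| = 28.70 ✓; ∠EHM = 118.1° ✓; |HM| = 11.70 ✗.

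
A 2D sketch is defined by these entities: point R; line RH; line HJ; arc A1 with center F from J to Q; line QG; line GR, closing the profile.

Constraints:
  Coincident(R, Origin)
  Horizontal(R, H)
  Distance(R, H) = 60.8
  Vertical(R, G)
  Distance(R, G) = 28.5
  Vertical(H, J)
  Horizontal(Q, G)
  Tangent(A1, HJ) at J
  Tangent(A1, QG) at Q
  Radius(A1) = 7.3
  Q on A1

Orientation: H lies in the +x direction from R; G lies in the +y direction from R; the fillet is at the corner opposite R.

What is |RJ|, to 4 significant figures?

64.39

R is at the origin; RH is horizontal with |RH| = 60.8 and H on the +x side, so H = (60.80, 0.000). RG is vertical with |RG| = 28.5 and G on the +y side, so G = (0.000, 28.50). The virtual corner opposite R is at (60.80, 28.50). The tangent condition forces FJ to be normal to HJ and A1 meets QG tangentially, so FQ is at right angles to QG, with radius 7.3, so the center F sits 7.3 in from both sides at F = (53.50, 21.20). That places the tangent points at J = (60.80, 21.20) on HJ and Q = (53.50, 28.50) on QG. Then |RJ| = |J − R| = 64.39.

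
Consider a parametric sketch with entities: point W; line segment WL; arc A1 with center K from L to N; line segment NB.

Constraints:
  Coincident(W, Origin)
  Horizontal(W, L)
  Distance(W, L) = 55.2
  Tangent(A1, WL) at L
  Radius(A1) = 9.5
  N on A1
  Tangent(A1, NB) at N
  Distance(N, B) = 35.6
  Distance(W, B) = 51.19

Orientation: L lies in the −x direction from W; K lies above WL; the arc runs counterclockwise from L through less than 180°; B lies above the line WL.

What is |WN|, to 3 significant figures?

46.8

Checks: |KN| = 9.500 ✓; ∠(KN, NB) = 90.00° ✓; |NB| = 35.60 ✓; |WB| = 51.19 ✓.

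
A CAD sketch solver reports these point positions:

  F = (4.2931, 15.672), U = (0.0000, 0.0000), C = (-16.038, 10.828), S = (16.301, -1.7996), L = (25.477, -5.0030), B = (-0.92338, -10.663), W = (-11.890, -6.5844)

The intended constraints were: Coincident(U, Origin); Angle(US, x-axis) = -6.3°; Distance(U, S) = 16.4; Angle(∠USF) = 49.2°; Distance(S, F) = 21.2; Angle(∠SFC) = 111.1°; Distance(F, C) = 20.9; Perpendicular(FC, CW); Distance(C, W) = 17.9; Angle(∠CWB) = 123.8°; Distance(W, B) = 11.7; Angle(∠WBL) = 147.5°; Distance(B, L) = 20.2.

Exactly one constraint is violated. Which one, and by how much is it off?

Distance(B, L) = 20.2 — off by 6.80.

U = (0.00, 0.00) ✓; US at -6.300° ✓; |US| = 16.40 ✓; ∠USF = 49.20° ✓; |SF| = 21.20 ✓; ∠SFC = 111.1° ✓; |FC| = 20.90 ✓; ∠(FC, CW) = 90.00° ✓; |CW| = 17.90 ✓; ∠CWB = 123.8° ✓; |WB| = 11.70 ✓; ∠WBL = 147.5° ✓; |BL| = 27.00 ✗.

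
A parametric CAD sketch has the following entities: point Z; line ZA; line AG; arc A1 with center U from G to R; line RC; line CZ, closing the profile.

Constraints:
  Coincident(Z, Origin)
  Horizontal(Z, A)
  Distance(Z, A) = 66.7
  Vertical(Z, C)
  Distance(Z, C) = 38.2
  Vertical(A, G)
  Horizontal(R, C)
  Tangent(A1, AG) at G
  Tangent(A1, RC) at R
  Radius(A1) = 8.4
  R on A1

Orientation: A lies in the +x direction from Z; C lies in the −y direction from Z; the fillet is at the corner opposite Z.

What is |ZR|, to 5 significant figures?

69.700

Z is at the origin; ZA is horizontal with |ZA| = 66.7 and A on the +x side, so A = (66.700, 0.0000). ZC is vertical with |ZC| = 38.2 and C on the −y side, so C = (0.0000, -38.200). The virtual corner opposite Z is at (66.700, -38.200). Since A1 is tangent to AG there, UG ⟂ AG and tangency of A1 to RC means the radius UR is perpendicular to RC, with radius 8.4, so the center U sits 8.4 in from both sides at U = (58.300, -29.800). That places the tangent points at G = (66.700, -29.800) on AG and R = (58.300, -38.200) on RC. Then |ZR| = |R − Z| = 69.700.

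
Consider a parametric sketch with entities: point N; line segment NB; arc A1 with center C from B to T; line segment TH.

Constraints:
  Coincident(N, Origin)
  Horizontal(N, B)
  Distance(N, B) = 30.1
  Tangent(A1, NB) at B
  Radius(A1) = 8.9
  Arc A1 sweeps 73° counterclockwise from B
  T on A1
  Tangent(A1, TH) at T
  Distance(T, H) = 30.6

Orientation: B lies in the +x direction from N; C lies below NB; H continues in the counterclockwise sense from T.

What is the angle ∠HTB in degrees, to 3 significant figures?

144°

N is at the origin; NB is horizontal with |NB| = 30.1 and B on the +x side, so B = (30.1, 0.00). Tangency of A1 to NB means the radius CB is perpendicular to NB, so C = B + (0, -8.9) = (30.1, -8.90). On A1, B sits at bearing 90° from C; a 73° counterclockwise sweep puts T at bearing 163°, so T = C + 8.9·(cos 163°, sin 163°) = (21.6, -6.30). A1 meets TH tangentially, so CT is at right angles to TH, so TH runs along (−sin 163°, cos 163°); with |TH| = 30.6, H = (12.6, -35.6). Then cos ∠HTB = TH·TB / (|TH||TB|), giving 144°.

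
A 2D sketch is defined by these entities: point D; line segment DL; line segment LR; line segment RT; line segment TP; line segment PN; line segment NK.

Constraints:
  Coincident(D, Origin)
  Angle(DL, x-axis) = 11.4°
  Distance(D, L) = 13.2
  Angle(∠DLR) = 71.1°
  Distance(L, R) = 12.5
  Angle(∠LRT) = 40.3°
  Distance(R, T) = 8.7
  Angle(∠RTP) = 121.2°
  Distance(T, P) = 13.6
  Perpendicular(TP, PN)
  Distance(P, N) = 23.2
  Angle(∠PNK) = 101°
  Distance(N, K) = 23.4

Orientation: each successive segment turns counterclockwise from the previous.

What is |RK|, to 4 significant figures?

20.80

TP ⟂ PN, so PN runs at 48.80°; with |PN| = 23.2, N = (30.64, 13.33). ∠PNK = 101.0° gives NK at 127.8° from the x-axis; with |NK| = 23.4, K = (16.29, 31.82). Then |RK| = |K − R| = 20.80.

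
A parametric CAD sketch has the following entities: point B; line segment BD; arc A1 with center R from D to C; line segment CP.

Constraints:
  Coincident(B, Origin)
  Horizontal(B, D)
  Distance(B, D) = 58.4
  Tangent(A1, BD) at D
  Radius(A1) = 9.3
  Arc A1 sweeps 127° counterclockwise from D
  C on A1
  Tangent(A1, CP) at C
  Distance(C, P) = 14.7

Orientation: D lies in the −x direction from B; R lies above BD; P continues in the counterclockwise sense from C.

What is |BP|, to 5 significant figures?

65.482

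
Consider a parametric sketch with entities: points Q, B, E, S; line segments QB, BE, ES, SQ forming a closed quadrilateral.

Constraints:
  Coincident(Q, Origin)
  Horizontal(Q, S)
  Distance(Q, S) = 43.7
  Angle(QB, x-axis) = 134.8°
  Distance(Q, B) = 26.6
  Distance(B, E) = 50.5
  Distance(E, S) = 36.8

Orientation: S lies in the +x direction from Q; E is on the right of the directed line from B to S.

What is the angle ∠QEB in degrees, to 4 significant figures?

6.365°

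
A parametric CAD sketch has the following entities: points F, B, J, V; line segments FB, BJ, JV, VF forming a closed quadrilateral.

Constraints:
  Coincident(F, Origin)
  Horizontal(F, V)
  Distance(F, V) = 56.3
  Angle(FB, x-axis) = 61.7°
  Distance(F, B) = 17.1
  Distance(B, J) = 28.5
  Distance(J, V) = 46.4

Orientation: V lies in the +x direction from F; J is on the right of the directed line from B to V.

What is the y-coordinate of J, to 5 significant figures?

-13.201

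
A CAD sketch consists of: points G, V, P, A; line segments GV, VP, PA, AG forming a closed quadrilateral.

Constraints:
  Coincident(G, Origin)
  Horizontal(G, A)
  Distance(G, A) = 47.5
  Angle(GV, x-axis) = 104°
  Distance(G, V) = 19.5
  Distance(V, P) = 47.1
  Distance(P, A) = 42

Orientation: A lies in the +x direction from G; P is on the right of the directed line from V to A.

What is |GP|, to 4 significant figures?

27.98

Checks: |VP| = 47.10 ✓; |PA| = 42.00 ✓.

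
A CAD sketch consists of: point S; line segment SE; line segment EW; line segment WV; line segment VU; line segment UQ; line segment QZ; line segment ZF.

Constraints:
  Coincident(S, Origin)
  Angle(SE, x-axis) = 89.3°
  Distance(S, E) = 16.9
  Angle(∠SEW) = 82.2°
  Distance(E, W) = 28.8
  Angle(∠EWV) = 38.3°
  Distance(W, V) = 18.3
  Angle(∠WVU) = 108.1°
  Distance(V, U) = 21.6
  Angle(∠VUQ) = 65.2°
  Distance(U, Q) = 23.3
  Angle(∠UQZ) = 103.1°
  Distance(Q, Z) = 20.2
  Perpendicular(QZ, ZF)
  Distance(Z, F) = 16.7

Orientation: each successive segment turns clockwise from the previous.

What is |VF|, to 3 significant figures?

4.62

∠UQZ = 103.1° gives QZ at -53.8° from the x-axis; with |QZ| = 20.2, Z = (30.1, 10.9). The perpendicularity gives ZF at right angles to QZ, so ZF runs at -144°; with |ZF| = 16.7, F = (16.7, 1.01). Then |VF| = |F − V| = 4.62.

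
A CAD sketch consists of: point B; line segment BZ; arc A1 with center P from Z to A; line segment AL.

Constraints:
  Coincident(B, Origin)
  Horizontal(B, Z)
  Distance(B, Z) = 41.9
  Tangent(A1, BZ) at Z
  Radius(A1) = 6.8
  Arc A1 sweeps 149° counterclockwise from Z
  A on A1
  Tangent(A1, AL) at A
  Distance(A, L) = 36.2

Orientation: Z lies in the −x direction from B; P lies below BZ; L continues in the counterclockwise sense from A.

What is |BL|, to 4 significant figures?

34.42

B is at the origin; BZ is horizontal with |BZ| = 41.9 and Z on the −x side, so Z = (-41.90, 0.000). The tangent condition forces PZ to be normal to BZ, so P = Z + (0, -6.8) = (-41.90, -6.800). On A1, Z sits at bearing 90° from P; a 149° counterclockwise sweep puts A at bearing 239°, so A = P + 6.8·(cos 239°, sin 239°) = (-45.40, -12.63). Tangency of A1 to AL means the radius PA is perpendicular to AL, so AL runs along (−sin 239°, cos 239°); with |AL| = 36.2, L = (-14.37, -31.27). Then |BL| = |L − B| = 34.42.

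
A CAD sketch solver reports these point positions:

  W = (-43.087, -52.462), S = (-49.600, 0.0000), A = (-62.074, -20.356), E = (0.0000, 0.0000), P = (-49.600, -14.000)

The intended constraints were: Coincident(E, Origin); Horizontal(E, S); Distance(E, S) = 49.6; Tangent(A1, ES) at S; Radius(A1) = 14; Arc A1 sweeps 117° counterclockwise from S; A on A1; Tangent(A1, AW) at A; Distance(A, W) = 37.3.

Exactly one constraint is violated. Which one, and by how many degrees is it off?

Tangent(A1, AW) at A — off by 3.60°.

E = (0.00, 0.00) ✓; E.y = 0.00, S.y = 0.00 ✓; |ES| = 49.60 ✓; ∠(PS, SE) = 90.00° ✓; |PS| = 14.00 ✓; bearing(P→A) − bearing(P→S) = 117.0° ✓; |PA| = 14.00 ✓; ∠(PA, AW) = 86.40° ✗; |AW| = 37.30 ✓.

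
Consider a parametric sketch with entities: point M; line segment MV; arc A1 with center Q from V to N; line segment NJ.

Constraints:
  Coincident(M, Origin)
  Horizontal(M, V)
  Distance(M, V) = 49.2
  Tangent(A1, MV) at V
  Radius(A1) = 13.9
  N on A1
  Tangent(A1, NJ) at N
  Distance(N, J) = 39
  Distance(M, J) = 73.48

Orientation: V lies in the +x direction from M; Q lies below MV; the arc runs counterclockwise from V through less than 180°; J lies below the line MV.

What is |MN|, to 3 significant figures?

40.4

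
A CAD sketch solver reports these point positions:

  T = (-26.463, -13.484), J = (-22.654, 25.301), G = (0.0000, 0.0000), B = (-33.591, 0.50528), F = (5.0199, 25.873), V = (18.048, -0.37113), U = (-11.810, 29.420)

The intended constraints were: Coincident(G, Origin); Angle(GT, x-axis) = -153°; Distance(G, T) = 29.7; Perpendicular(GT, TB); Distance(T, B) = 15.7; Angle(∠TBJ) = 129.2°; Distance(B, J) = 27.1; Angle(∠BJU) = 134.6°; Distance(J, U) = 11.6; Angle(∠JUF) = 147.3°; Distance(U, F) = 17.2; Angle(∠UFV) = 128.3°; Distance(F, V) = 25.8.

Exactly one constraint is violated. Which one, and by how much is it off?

Distance(F, V) = 25.8 — off by 3.50.

G = (0.00, 0.00) ✓; GT at -153.0° ✓; |GT| = 29.70 ✓; ∠(GT, TB) = 90.00° ✓; |TB| = 15.70 ✓; ∠TBJ = 129.2° ✓; |BJ| = 27.10 ✓; ∠BJU = 134.6° ✓; |JU| = 11.60 ✓; ∠JUF = 147.3° ✓; |UF| = 17.20 ✓; ∠UFV = 128.3° ✓; |FV| = 29.30 ✗.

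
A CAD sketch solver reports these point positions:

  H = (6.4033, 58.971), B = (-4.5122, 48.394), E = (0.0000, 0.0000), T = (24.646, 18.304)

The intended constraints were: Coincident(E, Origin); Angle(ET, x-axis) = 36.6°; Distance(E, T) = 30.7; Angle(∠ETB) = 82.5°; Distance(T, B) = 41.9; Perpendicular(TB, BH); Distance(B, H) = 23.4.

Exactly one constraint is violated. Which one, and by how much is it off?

Distance(B, H) = 23.4 — off by 8.20.

E = (0.00, 0.00) ✓; ET at 36.60° ✓; |ET| = 30.70 ✓; ∠ETB = 82.50° ✓; |TB| = 41.90 ✓; ∠(TB, BH) = 90.00° ✓; |BH| = 15.20 ✗.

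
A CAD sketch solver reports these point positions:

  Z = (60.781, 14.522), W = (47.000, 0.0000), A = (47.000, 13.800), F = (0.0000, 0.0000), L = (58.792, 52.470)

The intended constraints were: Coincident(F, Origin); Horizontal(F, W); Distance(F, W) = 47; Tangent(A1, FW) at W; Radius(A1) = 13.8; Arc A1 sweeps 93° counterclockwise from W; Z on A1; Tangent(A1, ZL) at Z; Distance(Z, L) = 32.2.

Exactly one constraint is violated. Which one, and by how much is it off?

Distance(Z, L) = 32.2 — off by 5.80.

F = (0.00, 0.00) ✓; F.y = 0.00, W.y = 0.00 ✓; |FW| = 47.00 ✓; ∠(AW, WF) = 90.00° ✓; |AW| = 13.80 ✓; bearing(A→Z) − bearing(A→W) = 93.00° ✓; |AZ| = 13.80 ✓; ∠(AZ, ZL) = 90.00° ✓; |ZL| = 38.00 ✗.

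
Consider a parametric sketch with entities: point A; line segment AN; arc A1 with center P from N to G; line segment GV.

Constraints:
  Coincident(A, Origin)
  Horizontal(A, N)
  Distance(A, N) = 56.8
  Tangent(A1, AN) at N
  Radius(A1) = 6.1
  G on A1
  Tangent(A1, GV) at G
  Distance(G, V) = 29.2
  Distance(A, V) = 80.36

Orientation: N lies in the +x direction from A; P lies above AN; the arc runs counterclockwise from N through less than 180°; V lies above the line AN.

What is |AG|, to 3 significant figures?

62.4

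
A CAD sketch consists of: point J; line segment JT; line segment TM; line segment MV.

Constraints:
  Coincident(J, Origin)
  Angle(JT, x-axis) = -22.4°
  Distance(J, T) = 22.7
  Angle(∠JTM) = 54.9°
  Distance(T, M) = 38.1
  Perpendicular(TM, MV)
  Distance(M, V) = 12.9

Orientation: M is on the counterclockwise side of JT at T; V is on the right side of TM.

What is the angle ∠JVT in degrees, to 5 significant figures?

32.780°

J is at the origin; JT runs at -22.4° with length 22.7, so T = 22.7·(cos -22.4°, sin -22.4°) = (20.987, -8.6503). ∠JTM = 54.9°, so TM runs at -22.4° + (180° − 54.9°) = 102.70° from the x-axis; with |TM| = 38.1, M = T + 38.1·(cos 102.70°, sin 102.70°) = (12.611, 28.518). The perpendicularity gives MV at right angles to TM; with |MV| = 12.9 on the right of TM, V = M + 12.9·(0.97553, 0.21985) = (25.195, 31.354). Then cos ∠JVT = VJ·VT / (|VJ||VT|), giving 32.780°.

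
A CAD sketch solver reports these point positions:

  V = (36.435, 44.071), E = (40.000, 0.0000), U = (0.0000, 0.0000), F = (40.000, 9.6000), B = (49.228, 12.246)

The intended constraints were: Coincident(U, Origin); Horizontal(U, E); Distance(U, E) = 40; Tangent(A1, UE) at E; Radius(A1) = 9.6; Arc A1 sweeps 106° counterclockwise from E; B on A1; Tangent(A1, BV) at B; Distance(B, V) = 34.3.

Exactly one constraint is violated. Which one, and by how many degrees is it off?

Tangent(A1, BV) at B — off by 5.90°.

U = (0.00, 0.00) ✓; U.y = 0.00, E.y = 0.00 ✓; |UE| = 40.00 ✓; ∠(FE, EU) = 90.00° ✓; |FE| = 9.600 ✓; bearing(F→B) − bearing(F→E) = 106.0° ✓; |FB| = 9.600 ✓; ∠(FB, BV) = 84.10° ✗; |BV| = 34.30 ✓.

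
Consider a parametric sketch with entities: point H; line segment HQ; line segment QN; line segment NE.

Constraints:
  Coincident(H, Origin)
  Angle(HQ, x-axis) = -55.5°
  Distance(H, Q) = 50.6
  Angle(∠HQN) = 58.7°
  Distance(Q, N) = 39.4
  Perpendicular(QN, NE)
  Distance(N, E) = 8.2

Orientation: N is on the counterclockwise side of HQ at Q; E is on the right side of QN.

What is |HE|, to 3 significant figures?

53.1

H is at the origin; HQ runs at -55.5° with length 50.6, so Q = 50.6·(cos -55.5°, sin -55.5°) = (28.7, -41.7). ∠HQN = 58.7°, so QN runs at -55.5° + (180° − 58.7°) = 65.8° from the x-axis; with |QN| = 39.4, N = Q + 39.4·(cos 65.8°, sin 65.8°) = (44.8, -5.76). QN is perpendicular to NE; with |NE| = 8.2 on the right of QN, E = N + 8.2·(0.912, -0.410) = (52.3, -9.12). Then |HE| = |E − H| = 53.1.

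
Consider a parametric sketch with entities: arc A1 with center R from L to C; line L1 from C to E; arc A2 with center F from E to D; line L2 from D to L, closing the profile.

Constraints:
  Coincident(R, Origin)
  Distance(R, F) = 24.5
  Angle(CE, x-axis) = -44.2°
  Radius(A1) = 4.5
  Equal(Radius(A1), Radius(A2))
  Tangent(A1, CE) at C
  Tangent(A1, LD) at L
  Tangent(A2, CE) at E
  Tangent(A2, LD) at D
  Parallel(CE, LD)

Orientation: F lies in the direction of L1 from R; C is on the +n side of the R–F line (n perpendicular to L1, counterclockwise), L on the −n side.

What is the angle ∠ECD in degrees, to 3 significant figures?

20.2°

The slot axis is L1's direction at -44.2°, so u = (cos -44.2°, sin -44.2°) = (0.717, -0.697) and n = (−sin -44.2°, cos -44.2°) = (0.697, 0.717). R is at the origin and F lies 24.5 along u from R, so F = 24.5·u = (17.6, -17.1). Tangency of A1 to both parallel lines with radius 4.5 puts C and L at R ± 4.5·n: C = (3.14, 3.23), L = (-3.14, -3.23). Equal radii place E and D the same way about F: E = F + 4.5·n = (20.7, -13.9), D = F − 4.5·n = (14.4, -20.3). Then cos ∠ECD = CE·CD / (|CE||CD|), giving 20.2°.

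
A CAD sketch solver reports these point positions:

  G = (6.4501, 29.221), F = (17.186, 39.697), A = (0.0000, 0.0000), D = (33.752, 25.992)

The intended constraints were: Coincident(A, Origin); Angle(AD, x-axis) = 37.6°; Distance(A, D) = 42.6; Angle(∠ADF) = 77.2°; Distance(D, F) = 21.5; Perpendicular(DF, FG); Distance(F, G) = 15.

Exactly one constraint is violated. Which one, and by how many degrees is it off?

Perpendicular(DF, FG) — off by 6.10°.

A = (0.00, 0.00) ✓; AD at 37.60° ✓; |AD| = 42.60 ✓; ∠ADF = 77.20° ✓; |DF| = 21.50 ✓; ∠(DF, FG) = 83.90° ✗; |FG| = 15.00 ✓.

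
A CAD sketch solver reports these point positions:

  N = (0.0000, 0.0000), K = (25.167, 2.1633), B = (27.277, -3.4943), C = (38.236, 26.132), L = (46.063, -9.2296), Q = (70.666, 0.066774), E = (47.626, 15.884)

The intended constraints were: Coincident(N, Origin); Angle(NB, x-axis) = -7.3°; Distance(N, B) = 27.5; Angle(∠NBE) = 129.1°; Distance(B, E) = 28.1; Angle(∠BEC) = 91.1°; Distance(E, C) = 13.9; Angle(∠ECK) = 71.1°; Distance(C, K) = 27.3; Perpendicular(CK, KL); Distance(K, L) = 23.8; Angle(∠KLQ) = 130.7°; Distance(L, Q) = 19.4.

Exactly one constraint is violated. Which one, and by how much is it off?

Distance(L, Q) = 19.4 — off by 6.90.

N = (0.00, 0.00) ✓; NB at -7.300° ✓; |NB| = 27.50 ✓; ∠NBE = 129.1° ✓; |BE| = 28.10 ✓; ∠BEC = 91.10° ✓; |EC| = 13.90 ✓; ∠ECK = 71.10° ✓; |CK| = 27.30 ✓; ∠(CK, KL) = 90.00° ✓; |KL| = 23.80 ✓; ∠KLQ = 130.7° ✓; |LQ| = 26.30 ✗.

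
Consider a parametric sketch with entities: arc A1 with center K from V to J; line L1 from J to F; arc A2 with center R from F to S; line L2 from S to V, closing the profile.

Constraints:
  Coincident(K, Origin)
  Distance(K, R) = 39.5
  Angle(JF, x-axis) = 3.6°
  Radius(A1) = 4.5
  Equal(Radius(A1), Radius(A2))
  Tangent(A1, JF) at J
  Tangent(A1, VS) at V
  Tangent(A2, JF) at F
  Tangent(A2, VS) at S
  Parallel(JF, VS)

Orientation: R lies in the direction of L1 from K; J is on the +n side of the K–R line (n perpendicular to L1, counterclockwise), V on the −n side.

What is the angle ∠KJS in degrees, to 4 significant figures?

77.16°

The slot axis is L1's direction at 3.6°, so u = (cos 3.6°, sin 3.6°) = (0.9980, 0.06279) and n = (−sin 3.6°, cos 3.6°) = (-0.06279, 0.9980). K is at the origin and R lies 39.5 along u from K, so R = 39.5·u = (39.42, 2.480). Tangency of A1 to both parallel lines with radius 4.5 puts J and V at K ± 4.5·n: J = (-0.2826, 4.491), V = (0.2826, -4.491). Equal radii place F and S the same way about R: F = R + 4.5·n = (39.14, 6.971), S = R − 4.5·n = (39.70, -2.011). Then cos ∠KJS = JK·JS / (|JK||JS|), giving 77.16°.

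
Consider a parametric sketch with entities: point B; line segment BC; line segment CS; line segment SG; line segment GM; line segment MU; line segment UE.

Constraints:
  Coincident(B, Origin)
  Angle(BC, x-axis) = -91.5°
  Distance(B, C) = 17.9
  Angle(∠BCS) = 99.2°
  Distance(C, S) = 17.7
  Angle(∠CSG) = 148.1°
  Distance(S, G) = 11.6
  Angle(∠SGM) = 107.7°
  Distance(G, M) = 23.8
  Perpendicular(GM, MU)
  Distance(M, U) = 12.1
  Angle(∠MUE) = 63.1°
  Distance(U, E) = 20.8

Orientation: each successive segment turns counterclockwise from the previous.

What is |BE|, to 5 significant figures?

27.451

B is at the origin; BC runs at -91.5° with length 17.9, so C = (-0.46857, -17.894). ∠BCS = 99.2° gives CS at -10.700° from the x-axis; with |CS| = 17.7, S = (16.924, -21.180). ∠CSG = 148.1° gives SG at 21.200° from the x-axis; with |SG| = 11.6, G = (27.739, -16.985). ∠SGM = 107.7° gives GM at 93.500° from the x-axis; with |GM| = 23.8, M = (26.286, 6.7703). The perpendicularity gives MU at right angles to GM, so MU runs at -176.50°; with |MU| = 12.1, U = (14.208, 6.0316). ∠MUE = 63.1° gives UE at -59.600° from the x-axis; with |UE| = 20.8, E = (24.734, -11.909). Then |BE| = |E − B| = 27.451.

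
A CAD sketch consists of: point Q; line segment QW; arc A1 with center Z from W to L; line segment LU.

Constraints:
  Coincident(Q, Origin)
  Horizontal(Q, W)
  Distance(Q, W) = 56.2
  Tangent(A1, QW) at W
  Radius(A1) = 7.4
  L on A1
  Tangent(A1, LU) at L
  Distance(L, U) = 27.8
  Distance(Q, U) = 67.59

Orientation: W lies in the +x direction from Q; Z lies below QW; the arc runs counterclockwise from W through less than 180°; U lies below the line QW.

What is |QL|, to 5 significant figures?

50.028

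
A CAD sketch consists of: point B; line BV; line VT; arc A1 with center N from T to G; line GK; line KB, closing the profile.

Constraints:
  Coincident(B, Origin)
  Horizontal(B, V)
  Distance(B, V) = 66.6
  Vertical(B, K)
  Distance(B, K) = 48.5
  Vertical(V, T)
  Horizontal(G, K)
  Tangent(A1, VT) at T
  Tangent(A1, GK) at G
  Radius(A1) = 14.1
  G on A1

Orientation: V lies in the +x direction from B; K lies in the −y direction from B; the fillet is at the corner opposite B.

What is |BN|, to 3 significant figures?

62.8

B is at the origin; B and V share the same y with |BV| = 66.6 and V on the +x side, so V = (66.6, 0.00). BK is vertical with |BK| = 48.5 and K on the −y side, so K = (0.00, -48.5). The virtual corner opposite B is at (66.6, -48.5). Since A1 is tangent to VT there, NT ⟂ VT and A1 meets GK tangentially, so NG is at right angles to GK, with radius 14.1, so the center N sits 14.1 in from both sides at N = (52.5, -34.4). Then |BN| = |N − B| = 62.8.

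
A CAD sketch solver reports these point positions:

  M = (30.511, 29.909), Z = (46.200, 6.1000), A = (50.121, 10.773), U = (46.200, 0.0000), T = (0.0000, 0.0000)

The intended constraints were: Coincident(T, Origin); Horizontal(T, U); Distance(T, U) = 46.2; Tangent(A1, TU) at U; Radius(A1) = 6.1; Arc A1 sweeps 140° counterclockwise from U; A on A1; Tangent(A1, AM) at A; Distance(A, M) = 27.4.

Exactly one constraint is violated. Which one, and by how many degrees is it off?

Tangent(A1, AM) at A — off by 4.30°.

T = (0.00, 0.00) ✓; T.y = 0.00, U.y = 0.00 ✓; |TU| = 46.20 ✓; ∠(ZU, UT) = 90.00° ✓; |ZU| = 6.100 ✓; bearing(Z→A) − bearing(Z→U) = 140.0° ✓; |ZA| = 6.100 ✓; ∠(ZA, AM) = 94.30° ✗; |AM| = 27.40 ✓.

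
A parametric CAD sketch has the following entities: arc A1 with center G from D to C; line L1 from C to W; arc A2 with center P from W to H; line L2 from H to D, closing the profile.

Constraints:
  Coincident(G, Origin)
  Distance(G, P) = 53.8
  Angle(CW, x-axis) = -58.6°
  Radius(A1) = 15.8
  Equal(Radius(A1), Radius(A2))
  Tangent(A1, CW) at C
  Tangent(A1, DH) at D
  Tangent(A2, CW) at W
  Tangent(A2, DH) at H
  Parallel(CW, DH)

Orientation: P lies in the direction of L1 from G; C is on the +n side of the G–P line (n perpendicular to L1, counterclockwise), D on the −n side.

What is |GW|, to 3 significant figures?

56.1

The slot axis is L1's direction at -58.6°, so u = (cos -58.6°, sin -58.6°) = (0.521, -0.854) and n = (−sin -58.6°, cos -58.6°) = (0.854, 0.521). G is at the origin and P lies 53.8 along u from G, so P = 53.8·u = (28.0, -45.9). Tangency of A1 to both parallel lines with radius 15.8 puts C and D at G ± 15.8·n: C = (13.5, 8.23), D = (-13.5, -8.23). Equal radii place W and H the same way about P: W = P + 15.8·n = (41.5, -37.7), H = P − 15.8·n = (14.5, -54.2). Then |GW| = |W − G| = 56.1.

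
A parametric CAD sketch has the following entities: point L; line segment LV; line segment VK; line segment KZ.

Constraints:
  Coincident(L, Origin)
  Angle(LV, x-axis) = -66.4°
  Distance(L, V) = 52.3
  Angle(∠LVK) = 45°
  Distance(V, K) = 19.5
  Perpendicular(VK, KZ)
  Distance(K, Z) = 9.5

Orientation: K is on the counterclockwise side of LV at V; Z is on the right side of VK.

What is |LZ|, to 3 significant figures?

49.7

L is at the origin; LV runs at -66.4° with length 52.3, so V = 52.3·(cos -66.4°, sin -66.4°) = (20.9, -47.9). ∠LVK = 45.0°, so VK runs at -66.4° + (180° − 45.0°) = 68.6° from the x-axis; with |VK| = 19.5, K = V + 19.5·(cos 68.6°, sin 68.6°) = (28.1, -29.8). The perpendicularity gives KZ at right angles to VK; with |KZ| = 9.5 on the right of VK, Z = K + 9.5·(0.931, -0.365) = (36.9, -33.2). Then |LZ| = |Z − L| = 49.7.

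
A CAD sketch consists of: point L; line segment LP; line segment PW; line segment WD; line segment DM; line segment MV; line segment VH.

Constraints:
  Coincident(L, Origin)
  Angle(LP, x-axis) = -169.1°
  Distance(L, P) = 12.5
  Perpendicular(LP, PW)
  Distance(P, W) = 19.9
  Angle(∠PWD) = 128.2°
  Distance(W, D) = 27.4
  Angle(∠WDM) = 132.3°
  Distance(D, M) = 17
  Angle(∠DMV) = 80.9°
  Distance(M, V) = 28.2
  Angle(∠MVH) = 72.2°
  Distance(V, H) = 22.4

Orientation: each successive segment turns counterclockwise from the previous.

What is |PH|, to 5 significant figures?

23.487

∠DMV = 80.9° gives MV at 119.50° from the x-axis; with |MV| = 28.2, V = (17.884, -4.0019). ∠MVH = 72.2° gives VH at -132.70° from the x-axis; with |VH| = 22.4, H = (2.6933, -20.464). Then |PH| = |H − P| = 23.487.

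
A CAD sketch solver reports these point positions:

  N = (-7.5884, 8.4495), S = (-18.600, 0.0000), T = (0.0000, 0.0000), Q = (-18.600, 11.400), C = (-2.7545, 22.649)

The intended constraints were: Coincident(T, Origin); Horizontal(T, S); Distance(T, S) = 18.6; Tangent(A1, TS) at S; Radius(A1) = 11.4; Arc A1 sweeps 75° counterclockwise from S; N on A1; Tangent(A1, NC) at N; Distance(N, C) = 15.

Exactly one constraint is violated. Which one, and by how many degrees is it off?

Tangent(A1, NC) at N — off by 3.80°.

T = (0.00, 0.00) ✓; T.y = 0.00, S.y = 0.00 ✓; |TS| = 18.60 ✓; ∠(QS, ST) = 90.00° ✓; |QS| = 11.40 ✓; bearing(Q→N) − bearing(Q→S) = 75.00° ✓; |QN| = 11.40 ✓; ∠(QN, NC) = 93.80° ✗; |NC| = 15.00 ✓.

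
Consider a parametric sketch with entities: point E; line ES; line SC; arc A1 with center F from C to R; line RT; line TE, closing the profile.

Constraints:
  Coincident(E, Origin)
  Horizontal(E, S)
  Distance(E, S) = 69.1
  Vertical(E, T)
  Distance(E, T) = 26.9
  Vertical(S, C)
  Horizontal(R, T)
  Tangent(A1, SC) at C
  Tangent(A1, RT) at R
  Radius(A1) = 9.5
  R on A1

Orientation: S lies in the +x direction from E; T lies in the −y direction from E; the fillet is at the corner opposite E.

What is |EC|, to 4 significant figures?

71.26

E is at the origin; ES is horizontal with |ES| = 69.1 and S on the +x side, so S = (69.10, 0.000). ET is vertical with |ET| = 26.9 and T on the −y side, so T = (0.000, -26.90). The virtual corner opposite E is at (69.10, -26.90). Tangency of A1 to SC means the radius FC is perpendicular to SC and the tangent condition forces FR to be normal to RT, with radius 9.5, so the center F sits 9.5 in from both sides at F = (59.60, -17.40). That places the tangent points at C = (69.10, -17.40) on SC and R = (59.60, -26.90) on RT. Then |EC| = |C − E| = 71.26.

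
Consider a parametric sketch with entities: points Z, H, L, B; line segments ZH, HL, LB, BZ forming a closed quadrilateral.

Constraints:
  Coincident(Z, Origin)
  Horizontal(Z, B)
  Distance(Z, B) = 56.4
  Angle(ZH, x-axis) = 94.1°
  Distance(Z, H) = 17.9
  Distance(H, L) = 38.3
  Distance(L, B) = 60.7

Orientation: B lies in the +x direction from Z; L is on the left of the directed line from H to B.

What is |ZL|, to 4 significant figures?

53.37

Checks: |HL| = 38.30 ✓; |LB| = 60.70 ✓.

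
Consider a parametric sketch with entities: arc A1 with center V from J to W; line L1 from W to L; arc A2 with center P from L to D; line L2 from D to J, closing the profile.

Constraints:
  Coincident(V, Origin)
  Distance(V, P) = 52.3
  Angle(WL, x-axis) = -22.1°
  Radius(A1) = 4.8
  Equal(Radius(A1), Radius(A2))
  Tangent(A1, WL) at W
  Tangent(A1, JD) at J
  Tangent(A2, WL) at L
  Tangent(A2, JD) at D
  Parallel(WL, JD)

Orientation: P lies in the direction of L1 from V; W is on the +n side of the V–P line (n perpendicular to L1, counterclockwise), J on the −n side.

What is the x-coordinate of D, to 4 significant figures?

46.65

Tangency of A1 to both parallel lines with radius 4.8 puts W and J at V ± 4.8·n: W = (1.806, 4.447), J = (-1.806, -4.447). Equal radii place L and D the same way about P: L = P + 4.8·n = (50.26, -15.23), D = P − 4.8·n = (46.65, -24.12). So D.x = 46.65.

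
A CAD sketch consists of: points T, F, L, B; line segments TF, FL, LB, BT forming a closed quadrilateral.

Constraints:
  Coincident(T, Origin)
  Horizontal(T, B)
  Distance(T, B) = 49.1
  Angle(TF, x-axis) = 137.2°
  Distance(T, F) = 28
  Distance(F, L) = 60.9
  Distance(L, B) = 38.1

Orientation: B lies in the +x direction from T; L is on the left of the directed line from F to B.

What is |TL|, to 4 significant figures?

52.49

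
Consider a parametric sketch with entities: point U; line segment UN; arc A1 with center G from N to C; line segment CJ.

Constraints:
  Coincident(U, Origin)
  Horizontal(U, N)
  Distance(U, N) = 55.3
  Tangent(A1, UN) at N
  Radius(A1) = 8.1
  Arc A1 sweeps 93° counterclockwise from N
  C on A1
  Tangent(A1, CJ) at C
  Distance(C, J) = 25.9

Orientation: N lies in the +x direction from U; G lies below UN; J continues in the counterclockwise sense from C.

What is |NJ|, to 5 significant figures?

35.041

U is at the origin; U and N share the same y with |UN| = 55.3 and N on the +x side, so N = (55.300, 0.0000). Since A1 is tangent to UN there, GN ⟂ UN, so G = N + (0, -8.1) = (55.300, -8.1000). On A1, N sits at bearing 90° from G; a 93° counterclockwise sweep puts C at bearing 183°, so C = G + 8.1·(cos 183°, sin 183°) = (47.211, -8.5239). The tangent condition forces GC to be normal to CJ, so CJ runs along (−sin 183°, cos 183°); with |CJ| = 25.9, J = (48.567, -34.388). Then |NJ| = |J − N| = 35.041.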